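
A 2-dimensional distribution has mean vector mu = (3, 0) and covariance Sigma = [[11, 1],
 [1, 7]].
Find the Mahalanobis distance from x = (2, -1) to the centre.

Step 1 — centre the observation: (x - mu) = (-1, -1).

Step 2 — invert Sigma. det(Sigma) = 11·7 - (1)² = 76.
  Sigma^{-1} = (1/det) · [[d, -b], [-b, a]] = [[0.0921, -0.0132],
 [-0.0132, 0.1447]].

Step 3 — form the quadratic (x - mu)^T · Sigma^{-1} · (x - mu):
  Sigma^{-1} · (x - mu) = (-0.0789, -0.1316).
  (x - mu)^T · [Sigma^{-1} · (x - mu)] = (-1)·(-0.0789) + (-1)·(-0.1316) = 0.2105.

Step 4 — take square root: d = √(0.2105) ≈ 0.4588.

d(x, mu) = √(0.2105) ≈ 0.4588


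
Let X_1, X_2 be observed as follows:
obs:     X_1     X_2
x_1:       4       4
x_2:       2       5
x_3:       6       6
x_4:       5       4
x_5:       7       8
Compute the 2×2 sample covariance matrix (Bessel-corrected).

Step 1 — column means:
  mean(X_1) = (4 + 2 + 6 + 5 + 7) / 5 = 24/5 = 4.8
  mean(X_2) = (4 + 5 + 6 + 4 + 8) / 5 = 27/5 = 5.4

Step 2 — sample covariance S[i,j] = (1/(n-1)) · Σ_k (x_{k,i} - mean_i) · (x_{k,j} - mean_j), with n-1 = 4.
  S[X_1,X_1] = ((-0.8)·(-0.8) + (-2.8)·(-2.8) + (1.2)·(1.2) + (0.2)·(0.2) + (2.2)·(2.2)) / 4 = 14.8/4 = 3.7
  S[X_1,X_2] = ((-0.8)·(-1.4) + (-2.8)·(-0.4) + (1.2)·(0.6) + (0.2)·(-1.4) + (2.2)·(2.6)) / 4 = 8.4/4 = 2.1
  S[X_2,X_2] = ((-1.4)·(-1.4) + (-0.4)·(-0.4) + (0.6)·(0.6) + (-1.4)·(-1.4) + (2.6)·(2.6)) / 4 = 11.2/4 = 2.8

S is symmetric (S[j,i] = S[i,j]). Assembling:

S = [[3.7, 2.1],
 [2.1, 2.8]]


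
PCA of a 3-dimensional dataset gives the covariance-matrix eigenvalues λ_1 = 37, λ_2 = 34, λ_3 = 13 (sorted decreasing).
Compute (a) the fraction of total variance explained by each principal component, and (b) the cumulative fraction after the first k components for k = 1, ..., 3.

Step 1 — total variance = trace(Sigma) = Σ λ_i = 37 + 34 + 13 = 84.

Step 2 — fraction explained by component i = λ_i / Σ λ:
  PC1: 37/84 = 0.4405
  PC2: 34/84 = 0.4048
  PC3: 13/84 = 0.1548

Step 3 — cumulative fraction after k components = (λ_1 + ... + λ_k) / Σ λ:
  k = 1: 37/84 = 0.4405
  k = 2: (37 + 34)/84 = 71/84 = 0.8452
  k = 3: (37 + 34 + 13)/84 = 84/84 = 1

Summary (fraction, with percent):

explained: PC1 0.4405 (44.05%), PC2 0.4048 (40.48%), PC3 0.1548 (15.48%);  cumulative: 0.4405, 0.8452, 1


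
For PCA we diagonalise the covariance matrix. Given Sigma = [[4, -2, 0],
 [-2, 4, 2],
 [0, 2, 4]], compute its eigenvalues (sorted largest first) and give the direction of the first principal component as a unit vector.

Step 1 — characteristic polynomial p(λ) = det(λI - Sigma) = λ³ - tr·λ² + c_1·λ - det, where tr = trace, c_1 = sum of the principal 2×2 minors, det = det(Sigma):
  tr = 4 + 4 + 4 = 12,
  c_1 = (4·4 - (-2)²) + (4·4 - (0)²) + (4·4 - (2)²) = 12 + 16 + 12 = 40,
  det = 4·(4·4 - (2)²) - (-2)·((-2)·4 - (2)·(0)) + (0)·((-2)·(2) - 4·(0)) = 4·(12) - (-2)·(-8) + (0)·(-4) = 32.
  So p(λ) = λ³ - 12λ² + 40λ - 32.
Step 2 — look for an integer root (rational root theorem: any rational root is an integer divisor of 32). Testing λ = 4:
  p(4) = 64 - 192 + 160 - 32 = 0  ✓
  Dividing out (λ - 4): p(λ) = (λ - 4)(λ² - 8λ + 8).
Step 3 — remaining eigenvalues from the quadratic λ² - 8λ + 8 = 0:
  Δ = 8² - 4·8 = 64 - 32 = 32,  λ = (8 ± √32)/2 = (8 ± 5.6569)/2 ≈ 6.8284 or 1.1716.
  Sorted: λ_1 = 6.8284,  λ_2 = 4,  λ_3 = 1.1716  (check: sum = 12 = tr ✓).

Step 4 — unit eigenvector for λ_1 ≈ 6.8284: v spans the null space of (Sigma - λ_1 I), whose rows are
  r_1 = (-2.8284, -2, 0),  r_2 = (-2, -2.8284, 2),  r_3 = (0, 2, -2.8284).
  v is orthogonal to every row, so take v ∝ r_1 × r_2 = ((-2)·(2) - (0)·(-2.8284), (0)·(-2) - (-2.8284)·(2), (-2.8284)·(-2.8284) - (-2)·(-2)) ≈ (-4, 5.6569, 4).
  Rescale (multiply by -1 so the first nonzero entry is positive): u = (4, -5.6569, -4).
  ||u|| = √((4)² + (-5.6569)² + (-4)²) = √(64) ≈ 8,  v_1 = u/||u|| ≈ (0.5, -0.7071, -0.5) (||v_1|| = 1).

λ_1 = 6.8284,  λ_2 = 4,  λ_3 = 1.1716;  v_1 ≈ (0.5, -0.7071, -0.5)


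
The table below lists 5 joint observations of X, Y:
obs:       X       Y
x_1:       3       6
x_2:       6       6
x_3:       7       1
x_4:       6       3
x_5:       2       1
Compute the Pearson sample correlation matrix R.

Step 1 — column means:
  mean(X) = (3 + 6 + 7 + 6 + 2) / 5 = 24/5 = 4.8
  mean(Y) = (6 + 6 + 1 + 3 + 1) / 5 = 17/5 = 3.4

Step 2 — sample variances and covariances s[i,j] = (1/(n-1)) · Σ_k (x_{k,i} - mean_i) · (x_{k,j} - mean_j), with n-1 = 4:
  s[X,X] = ((-1.8)·(-1.8) + (1.2)·(1.2) + (2.2)·(2.2) + (1.2)·(1.2) + (-2.8)·(-2.8)) / 4 = 18.8/4 = 4.7
  s[X,Y] = ((-1.8)·(2.6) + (1.2)·(2.6) + (2.2)·(-2.4) + (1.2)·(-0.4) + (-2.8)·(-2.4)) / 4 = -0.6/4 = -0.15
  s[Y,Y] = ((2.6)·(2.6) + (2.6)·(2.6) + (-2.4)·(-2.4) + (-0.4)·(-0.4) + (-2.4)·(-2.4)) / 4 = 25.2/4 = 6.3
  Sample standard deviations s_i = √(s[i,i]):
  s(X) = √(4.7) = 2.1679
  s(Y) = √(6.3) = 2.51

Step 3 — r_{ij} = s_{ij} / (s_i · s_j):
  r[X,X] = 1 (diagonal).
  r[X,Y] = -0.15 / (2.1679 · 2.51) = -0.15 / 5.4415 = -0.0276
  r[Y,Y] = 1 (diagonal).

R is symmetric with unit diagonal. Assembling:

R = [[1, -0.0276],
 [-0.0276, 1]]


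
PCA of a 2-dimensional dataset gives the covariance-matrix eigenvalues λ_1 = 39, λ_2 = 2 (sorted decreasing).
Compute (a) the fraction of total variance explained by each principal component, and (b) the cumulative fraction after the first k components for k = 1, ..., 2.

Step 1 — total variance = trace(Sigma) = Σ λ_i = 39 + 2 = 41.

Step 2 — fraction explained by component i = λ_i / Σ λ:
  PC1: 39/41 = 0.9512
  PC2: 2/41 = 0.0488

Step 3 — cumulative fraction after k components = (λ_1 + ... + λ_k) / Σ λ:
  k = 1: 39/41 = 0.9512
  k = 2: (39 + 2)/41 = 41/41 = 1

Summary (fraction, with percent):

explained: PC1 0.9512 (95.12%), PC2 0.0488 (4.88%);  cumulative: 0.9512, 1


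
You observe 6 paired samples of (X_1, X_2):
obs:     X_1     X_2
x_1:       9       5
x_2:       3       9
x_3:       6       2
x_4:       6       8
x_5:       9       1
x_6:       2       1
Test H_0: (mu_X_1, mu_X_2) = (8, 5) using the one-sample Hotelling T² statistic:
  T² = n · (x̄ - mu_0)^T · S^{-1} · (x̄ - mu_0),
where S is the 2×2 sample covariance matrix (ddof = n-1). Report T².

Step 1 — sample mean vector:
  mean(X_1) = (9 + 3 + 6 + 6 + 9 + 2) / 6 = 35/6 = 5.8333
  mean(X_2) = (5 + 9 + 2 + 8 + 1 + 1) / 6 = 26/6 = 4.3333
  x̄ = (5.8333, 4.3333),  deviation x̄ - mu_0 = (5.8333, 4.3333) - (8, 5) = (-2.1667, -0.6667).

Step 2 — sample covariance matrix, S[i,j] = (1/(n-1)) · Σ_k (x_{k,i} - mean_i) · (x_{k,j} - mean_j), divisor n-1 = 5:
  S[X_1,X_1] = ((3.1667)·(3.1667) + (-2.8333)·(-2.8333) + (0.1667)·(0.1667) + (0.1667)·(0.1667) + (3.1667)·(3.1667) + (-3.8333)·(-3.8333)) / 5 = 42.8333/5 = 8.5667
  S[X_1,X_2] = ((3.1667)·(0.6667) + (-2.8333)·(4.6667) + (0.1667)·(-2.3333) + (0.1667)·(3.6667) + (3.1667)·(-3.3333) + (-3.8333)·(-3.3333)) / 5 = -8.6667/5 = -1.7333
  S[X_2,X_2] = ((0.6667)·(0.6667) + (4.6667)·(4.6667) + (-2.3333)·(-2.3333) + (3.6667)·(3.6667) + (-3.3333)·(-3.3333) + (-3.3333)·(-3.3333)) / 5 = 63.3333/5 = 12.6667
  S = [[8.5667, -1.7333],
 [-1.7333, 12.6667]].

Step 3 — invert S. det(S) = 8.5667·12.6667 - (-1.7333)² = 105.5067.
  S^{-1} = (1/det) · [[d, -b], [-b, a]] = [[0.1201, 0.0164],
 [0.0164, 0.0812]].

Step 4 — quadratic form (x̄ - mu_0)^T · S^{-1} · (x̄ - mu_0):
  S^{-1} · (x̄ - mu_0) = (-0.2711, -0.0897),
  (x̄ - mu_0)^T · [...] = (-2.1667)·(-0.2711) + (-0.6667)·(-0.0897) = 0.6471.

Step 5 — scale by n: T² = 6 · 0.6471 = 3.8829.

T² ≈ 3.8829


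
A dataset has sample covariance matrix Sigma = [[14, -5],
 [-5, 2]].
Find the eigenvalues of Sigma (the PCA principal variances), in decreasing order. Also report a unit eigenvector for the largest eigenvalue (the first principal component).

Step 1 — characteristic polynomial of 2×2 Sigma:
  det(Sigma - λI) = λ² - trace · λ + det = 0.
  trace = 14 + 2 = 16, det = 14·2 - (-5)² = 3.
Step 2 — discriminant:
  Δ = trace² - 4·det = 256 - 12 = 244.
Step 3 — eigenvalues:
  λ = (trace ± √Δ)/2 = (16 ± 15.6205)/2,
  λ_1 = 15.8102,  λ_2 = 0.1898.

Step 4 — unit eigenvector for λ_1: solve (Sigma - λ_1 I)v = 0. First row:
  (14 - 15.8102)·v_x + (-5)·v_y = 0, i.e. (-1.8102)·v_x + (-5)·v_y = 0,
  so v ∝ (b, λ_1 - a) = (-5, 1.8102); multiply by -1 so the first entry is positive: u = (5, -1.8102).
  ||u|| = √((5)² + (-1.8102)²) = √(28.277) ≈ 5.3176,
  v_1 = u/||u|| ≈ (0.9403, -0.3404) (||v_1|| = 1).

λ_1 = 15.8102,  λ_2 = 0.1898;  v_1 ≈ (0.9403, -0.3404)


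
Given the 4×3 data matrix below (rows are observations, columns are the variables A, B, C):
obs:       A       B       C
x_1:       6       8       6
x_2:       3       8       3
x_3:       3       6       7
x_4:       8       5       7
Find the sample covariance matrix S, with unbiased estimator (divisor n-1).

Step 1 — column means:
  mean(A) = (6 + 3 + 3 + 8) / 4 = 20/4 = 5
  mean(B) = (8 + 8 + 6 + 5) / 4 = 27/4 = 6.75
  mean(C) = (6 + 3 + 7 + 7) / 4 = 23/4 = 5.75

Step 2 — sample covariance S[i,j] = (1/(n-1)) · Σ_k (x_{k,i} - mean_i) · (x_{k,j} - mean_j), with n-1 = 3.
  S[A,A] = ((1)·(1) + (-2)·(-2) + (-2)·(-2) + (3)·(3)) / 3 = 18/3 = 6
  S[A,B] = ((1)·(1.25) + (-2)·(1.25) + (-2)·(-0.75) + (3)·(-1.75)) / 3 = -5/3 = -1.6667
  S[A,C] = ((1)·(0.25) + (-2)·(-2.75) + (-2)·(1.25) + (3)·(1.25)) / 3 = 7/3 = 2.3333
  S[B,B] = ((1.25)·(1.25) + (1.25)·(1.25) + (-0.75)·(-0.75) + (-1.75)·(-1.75)) / 3 = 6.75/3 = 2.25
  S[B,C] = ((1.25)·(0.25) + (1.25)·(-2.75) + (-0.75)·(1.25) + (-1.75)·(1.25)) / 3 = -6.25/3 = -2.0833
  S[C,C] = ((0.25)·(0.25) + (-2.75)·(-2.75) + (1.25)·(1.25) + (1.25)·(1.25)) / 3 = 10.75/3 = 3.5833

S is symmetric (S[j,i] = S[i,j]). Assembling:

S = [[6, -1.6667, 2.3333],
 [-1.6667, 2.25, -2.0833],
 [2.3333, -2.0833, 3.5833]]


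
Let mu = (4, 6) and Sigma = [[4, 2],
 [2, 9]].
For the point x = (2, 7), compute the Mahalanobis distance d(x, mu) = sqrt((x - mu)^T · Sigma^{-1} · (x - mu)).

Step 1 — centre the observation: (x - mu) = (-2, 1).

Step 2 — invert Sigma. det(Sigma) = 4·9 - (2)² = 32.
  Sigma^{-1} = (1/det) · [[d, -b], [-b, a]] = [[0.2812, -0.0625],
 [-0.0625, 0.125]].

Step 3 — form the quadratic (x - mu)^T · Sigma^{-1} · (x - mu):
  Sigma^{-1} · (x - mu) = (-0.625, 0.25).
  (x - mu)^T · [Sigma^{-1} · (x - mu)] = (-2)·(-0.625) + (1)·(0.25) = 1.5.

Step 4 — take square root: d = √(1.5) ≈ 1.2247.

d(x, mu) = √(1.5) ≈ 1.2247


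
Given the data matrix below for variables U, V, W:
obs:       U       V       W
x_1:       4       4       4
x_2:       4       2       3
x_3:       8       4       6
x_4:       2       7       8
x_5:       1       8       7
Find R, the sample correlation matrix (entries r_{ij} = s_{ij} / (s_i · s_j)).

Step 1 — column means:
  mean(U) = (4 + 4 + 8 + 2 + 1) / 5 = 19/5 = 3.8
  mean(V) = (4 + 2 + 4 + 7 + 8) / 5 = 25/5 = 5
  mean(W) = (4 + 3 + 6 + 8 + 7) / 5 = 28/5 = 5.6

Step 2 — sample variances and covariances s[i,j] = (1/(n-1)) · Σ_k (x_{k,i} - mean_i) · (x_{k,j} - mean_j), with n-1 = 4:
  s[U,U] = ((0.2)·(0.2) + (0.2)·(0.2) + (4.2)·(4.2) + (-1.8)·(-1.8) + (-2.8)·(-2.8)) / 4 = 28.8/4 = 7.2
  s[U,V] = ((0.2)·(-1) + (0.2)·(-3) + (4.2)·(-1) + (-1.8)·(2) + (-2.8)·(3)) / 4 = -17/4 = -4.25
  s[U,W] = ((0.2)·(-1.6) + (0.2)·(-2.6) + (4.2)·(0.4) + (-1.8)·(2.4) + (-2.8)·(1.4)) / 4 = -7.4/4 = -1.85
  s[V,V] = ((-1)·(-1) + (-3)·(-3) + (-1)·(-1) + (2)·(2) + (3)·(3)) / 4 = 24/4 = 6
  s[V,W] = ((-1)·(-1.6) + (-3)·(-2.6) + (-1)·(0.4) + (2)·(2.4) + (3)·(1.4)) / 4 = 18/4 = 4.5
  s[W,W] = ((-1.6)·(-1.6) + (-2.6)·(-2.6) + (0.4)·(0.4) + (2.4)·(2.4) + (1.4)·(1.4)) / 4 = 17.2/4 = 4.3
  Sample standard deviations s_i = √(s[i,i]):
  s(U) = √(7.2) = 2.6833
  s(V) = √(6) = 2.4495
  s(W) = √(4.3) = 2.0736

Step 3 — r_{ij} = s_{ij} / (s_i · s_j):
  r[U,U] = 1 (diagonal).
  r[U,V] = -4.25 / (2.6833 · 2.4495) = -4.25 / 6.5727 = -0.6466
  r[U,W] = -1.85 / (2.6833 · 2.0736) = -1.85 / 5.5642 = -0.3325
  r[V,V] = 1 (diagonal).
  r[V,W] = 4.5 / (2.4495 · 2.0736) = 4.5 / 5.0794 = 0.8859
  r[W,W] = 1 (diagonal).

R is symmetric with unit diagonal. Assembling:

R = [[1, -0.6466, -0.3325],
 [-0.6466, 1, 0.8859],
 [-0.3325, 0.8859, 1]]


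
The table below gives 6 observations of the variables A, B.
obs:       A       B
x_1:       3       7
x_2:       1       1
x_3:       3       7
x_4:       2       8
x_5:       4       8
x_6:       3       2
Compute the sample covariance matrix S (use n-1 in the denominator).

Step 1 — column means:
  mean(A) = (3 + 1 + 3 + 2 + 4 + 3) / 6 = 16/6 = 2.6667
  mean(B) = (7 + 1 + 7 + 8 + 8 + 2) / 6 = 33/6 = 5.5

Step 2 — sample covariance S[i,j] = (1/(n-1)) · Σ_k (x_{k,i} - mean_i) · (x_{k,j} - mean_j), with n-1 = 5.
  S[A,A] = ((0.3333)·(0.3333) + (-1.6667)·(-1.6667) + (0.3333)·(0.3333) + (-0.6667)·(-0.6667) + (1.3333)·(1.3333) + (0.3333)·(0.3333)) / 5 = 5.3333/5 = 1.0667
  S[A,B] = ((0.3333)·(1.5) + (-1.6667)·(-4.5) + (0.3333)·(1.5) + (-0.6667)·(2.5) + (1.3333)·(2.5) + (0.3333)·(-3.5)) / 5 = 9/5 = 1.8
  S[B,B] = ((1.5)·(1.5) + (-4.5)·(-4.5) + (1.5)·(1.5) + (2.5)·(2.5) + (2.5)·(2.5) + (-3.5)·(-3.5)) / 5 = 49.5/5 = 9.9

S is symmetric (S[j,i] = S[i,j]). Assembling:

S = [[1.0667, 1.8],
 [1.8, 9.9]]


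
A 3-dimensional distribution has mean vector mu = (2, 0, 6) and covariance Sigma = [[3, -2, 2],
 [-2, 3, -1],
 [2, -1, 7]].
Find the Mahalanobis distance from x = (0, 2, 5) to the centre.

Step 1 — centre the observation: (x - mu) = (-2, 2, -1).

Step 2 — invert Sigma (cofactor / det for 3×3, or solve directly):
  Sigma^{-1} = [[0.7143, 0.4286, -0.1429],
 [0.4286, 0.6071, -0.0357],
 [-0.1429, -0.0357, 0.1786]].

Step 3 — form the quadratic (x - mu)^T · Sigma^{-1} · (x - mu):
  Sigma^{-1} · (x - mu) = (-0.4286, 0.3929, 0.0357).
  (x - mu)^T · [Sigma^{-1} · (x - mu)] = (-2)·(-0.4286) + (2)·(0.3929) + (-1)·(0.0357) = 1.6071.

Step 4 — take square root: d = √(1.6071) ≈ 1.2677.

d(x, mu) = √(1.6071) ≈ 1.2677


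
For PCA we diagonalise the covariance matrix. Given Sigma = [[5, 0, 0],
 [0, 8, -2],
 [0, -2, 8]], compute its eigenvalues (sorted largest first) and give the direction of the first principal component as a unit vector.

Step 1 — characteristic polynomial p(λ) = det(λI - Sigma) = λ³ - tr·λ² + c_1·λ - det, where tr = trace, c_1 = sum of the principal 2×2 minors, det = det(Sigma):
  tr = 5 + 8 + 8 = 21,
  c_1 = (5·8 - (0)²) + (5·8 - (0)²) + (8·8 - (-2)²) = 40 + 40 + 60 = 140,
  det = 5·(8·8 - (-2)²) - (0)·((0)·8 - (-2)·(0)) + (0)·((0)·(-2) - 8·(0)) = 5·(60) - (0)·(0) + (0)·(0) = 300.
  So p(λ) = λ³ - 21λ² + 140λ - 300.
Step 2 — look for an integer root (rational root theorem: any rational root is an integer divisor of 300). Testing λ = 5:
  p(5) = 125 - 525 + 700 - 300 = 0  ✓
  Dividing out (λ - 5): p(λ) = (λ - 5)(λ² - 16λ + 60).
Step 3 — remaining eigenvalues from the quadratic λ² - 16λ + 60 = 0:
  Δ = 16² - 4·60 = 256 - 240 = 16,  λ = (16 ± √16)/2 = (16 ± 4)/2 = 10 or 6.
  Sorted: λ_1 = 10,  λ_2 = 6,  λ_3 = 5  (check: sum = 21 = tr ✓).

Step 4 — unit eigenvector for λ_1 = 10: v spans the null space of (Sigma - λ_1 I), whose rows are
  r_1 = (-5, 0, 0),  r_2 = (0, -2, -2),  r_3 = (0, -2, -2).
  v is orthogonal to every row, so take v ∝ r_1 × r_2 = ((0)·(-2) - (0)·(-2), (0)·(0) - (-5)·(-2), (-5)·(-2) - (0)·(0)) = (0, -10, 10).
  Rescale (divide by 10; multiply by -1 so the first nonzero entry is positive): u = (0, 1, -1).
  ||u|| = √((0)² + (1)² + (-1)²) = √(2) ≈ 1.4142,  v_1 = u/||u|| ≈ (0, 0.7071, -0.7071) (||v_1|| = 1).

λ_1 = 10,  λ_2 = 6,  λ_3 = 5;  v_1 ≈ (0, 0.7071, -0.7071)


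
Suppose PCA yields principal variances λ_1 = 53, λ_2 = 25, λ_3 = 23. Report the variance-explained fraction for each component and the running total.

Step 1 — total variance = trace(Sigma) = Σ λ_i = 53 + 25 + 23 = 101.

Step 2 — fraction explained by component i = λ_i / Σ λ:
  PC1: 53/101 = 0.5248
  PC2: 25/101 = 0.2475
  PC3: 23/101 = 0.2277

Step 3 — cumulative fraction after k components = (λ_1 + ... + λ_k) / Σ λ:
  k = 1: 53/101 = 0.5248
  k = 2: (53 + 25)/101 = 78/101 = 0.7723
  k = 3: (53 + 25 + 23)/101 = 101/101 = 1

Summary (fraction, with percent):

explained: PC1 0.5248 (52.48%), PC2 0.2475 (24.75%), PC3 0.2277 (22.77%);  cumulative: 0.5248, 0.7723, 1


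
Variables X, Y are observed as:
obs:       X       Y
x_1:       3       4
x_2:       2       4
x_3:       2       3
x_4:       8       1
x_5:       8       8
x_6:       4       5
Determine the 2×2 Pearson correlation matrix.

Step 1 — column means:
  mean(X) = (3 + 2 + 2 + 8 + 8 + 4) / 6 = 27/6 = 4.5
  mean(Y) = (4 + 4 + 3 + 1 + 8 + 5) / 6 = 25/6 = 4.1667

Step 2 — sample variances and covariances s[i,j] = (1/(n-1)) · Σ_k (x_{k,i} - mean_i) · (x_{k,j} - mean_j), with n-1 = 5:
  s[X,X] = ((-1.5)·(-1.5) + (-2.5)·(-2.5) + (-2.5)·(-2.5) + (3.5)·(3.5) + (3.5)·(3.5) + (-0.5)·(-0.5)) / 5 = 39.5/5 = 7.9
  s[X,Y] = ((-1.5)·(-0.1667) + (-2.5)·(-0.1667) + (-2.5)·(-1.1667) + (3.5)·(-3.1667) + (3.5)·(3.8333) + (-0.5)·(0.8333)) / 5 = 5.5/5 = 1.1
  s[Y,Y] = ((-0.1667)·(-0.1667) + (-0.1667)·(-0.1667) + (-1.1667)·(-1.1667) + (-3.1667)·(-3.1667) + (3.8333)·(3.8333) + (0.8333)·(0.8333)) / 5 = 26.8333/5 = 5.3667
  Sample standard deviations s_i = √(s[i,i]):
  s(X) = √(7.9) = 2.8107
  s(Y) = √(5.3667) = 2.3166

Step 3 — r_{ij} = s_{ij} / (s_i · s_j):
  r[X,X] = 1 (diagonal).
  r[X,Y] = 1.1 / (2.8107 · 2.3166) = 1.1 / 6.5113 = 0.1689
  r[Y,Y] = 1 (diagonal).

R is symmetric with unit diagonal. Assembling:

R = [[1, 0.1689],
 [0.1689, 1]]


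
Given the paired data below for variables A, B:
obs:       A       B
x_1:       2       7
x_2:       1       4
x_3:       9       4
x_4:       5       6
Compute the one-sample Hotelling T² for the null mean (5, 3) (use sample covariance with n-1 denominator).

Step 1 — sample mean vector:
  mean(A) = (2 + 1 + 9 + 5) / 4 = 17/4 = 4.25
  mean(B) = (7 + 4 + 4 + 6) / 4 = 21/4 = 5.25
  x̄ = (4.25, 5.25),  deviation x̄ - mu_0 = (4.25, 5.25) - (5, 3) = (-0.75, 2.25).

Step 2 — sample covariance matrix, S[i,j] = (1/(n-1)) · Σ_k (x_{k,i} - mean_i) · (x_{k,j} - mean_j), divisor n-1 = 3:
  S[A,A] = ((-2.25)·(-2.25) + (-3.25)·(-3.25) + (4.75)·(4.75) + (0.75)·(0.75)) / 3 = 38.75/3 = 12.9167
  S[A,B] = ((-2.25)·(1.75) + (-3.25)·(-1.25) + (4.75)·(-1.25) + (0.75)·(0.75)) / 3 = -5.25/3 = -1.75
  S[B,B] = ((1.75)·(1.75) + (-1.25)·(-1.25) + (-1.25)·(-1.25) + (0.75)·(0.75)) / 3 = 6.75/3 = 2.25
  S = [[12.9167, -1.75],
 [-1.75, 2.25]].

Step 3 — invert S. det(S) = 12.9167·2.25 - (-1.75)² = 26.
  S^{-1} = (1/det) · [[d, -b], [-b, a]] = [[0.0865, 0.0673],
 [0.0673, 0.4968]].

Step 4 — quadratic form (x̄ - mu_0)^T · S^{-1} · (x̄ - mu_0):
  S^{-1} · (x̄ - mu_0) = (0.0865, 1.0673),
  (x̄ - mu_0)^T · [...] = (-0.75)·(0.0865) + (2.25)·(1.0673) = 2.3365.

Step 5 — scale by n: T² = 4 · 2.3365 = 9.3462.

T² ≈ 9.3462


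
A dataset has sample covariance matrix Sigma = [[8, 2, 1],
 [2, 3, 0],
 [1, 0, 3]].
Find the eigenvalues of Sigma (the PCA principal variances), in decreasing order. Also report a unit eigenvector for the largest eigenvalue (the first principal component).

Step 1 — characteristic polynomial p(λ) = det(λI - Sigma) = λ³ - tr·λ² + c_1·λ - det, where tr = trace, c_1 = sum of the principal 2×2 minors, det = det(Sigma):
  tr = 8 + 3 + 3 = 14,
  c_1 = (8·3 - (2)²) + (8·3 - (1)²) + (3·3 - (0)²) = 20 + 23 + 9 = 52,
  det = 8·(3·3 - (0)²) - (2)·((2)·3 - (0)·(1)) + (1)·((2)·(0) - 3·(1)) = 8·(9) - (2)·(6) + (1)·(-3) = 57.
  So p(λ) = λ³ - 14λ² + 52λ - 57.
Step 2 — look for an integer root (rational root theorem: any rational root is an integer divisor of 57). Testing λ = 3:
  p(3) = 27 - 126 + 156 - 57 = 0  ✓
  Dividing out (λ - 3): p(λ) = (λ - 3)(λ² - 11λ + 19).
Step 3 — remaining eigenvalues from the quadratic λ² - 11λ + 19 = 0:
  Δ = 11² - 4·19 = 121 - 76 = 45,  λ = (11 ± √45)/2 = (11 ± 6.7082)/2 ≈ 8.8541 or 2.1459.
  Sorted: λ_1 = 8.8541,  λ_2 = 3,  λ_3 = 2.1459  (check: sum = 14 = tr ✓).

Step 4 — unit eigenvector for λ_1 ≈ 8.8541: v spans the null space of (Sigma - λ_1 I), whose rows are
  r_1 = (-0.8541, 2, 1),  r_2 = (2, -5.8541, 0),  r_3 = (1, 0, -5.8541).
  v is orthogonal to every row, so take v ∝ r_1 × r_2 = ((2)·(0) - (1)·(-5.8541), (1)·(2) - (-0.8541)·(0), (-0.8541)·(-5.8541) - (2)·(2)) ≈ (5.8541, 2, 1).
  Let u = (5.8541, 2, 1).
  ||u|| = √((5.8541)² + (2)² + (1)²) = √(39.2705) ≈ 6.2666,  v_1 = u/||u|| ≈ (0.9342, 0.3192, 0.1596) (||v_1|| = 1).

λ_1 = 8.8541,  λ_2 = 3,  λ_3 = 2.1459;  v_1 ≈ (0.9342, 0.3192, 0.1596)


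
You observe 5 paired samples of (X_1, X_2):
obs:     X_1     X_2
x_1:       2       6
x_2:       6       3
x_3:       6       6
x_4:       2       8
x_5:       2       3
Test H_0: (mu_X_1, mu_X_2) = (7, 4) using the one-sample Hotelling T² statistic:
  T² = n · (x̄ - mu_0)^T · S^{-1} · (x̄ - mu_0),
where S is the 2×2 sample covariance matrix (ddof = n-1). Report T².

Step 1 — sample mean vector:
  mean(X_1) = (2 + 6 + 6 + 2 + 2) / 5 = 18/5 = 3.6
  mean(X_2) = (6 + 3 + 6 + 8 + 3) / 5 = 26/5 = 5.2
  x̄ = (3.6, 5.2),  deviation x̄ - mu_0 = (3.6, 5.2) - (7, 4) = (-3.4, 1.2).

Step 2 — sample covariance matrix, S[i,j] = (1/(n-1)) · Σ_k (x_{k,i} - mean_i) · (x_{k,j} - mean_j), divisor n-1 = 4:
  S[X_1,X_1] = ((-1.6)·(-1.6) + (2.4)·(2.4) + (2.4)·(2.4) + (-1.6)·(-1.6) + (-1.6)·(-1.6)) / 4 = 19.2/4 = 4.8
  S[X_1,X_2] = ((-1.6)·(0.8) + (2.4)·(-2.2) + (2.4)·(0.8) + (-1.6)·(2.8) + (-1.6)·(-2.2)) / 4 = -5.6/4 = -1.4
  S[X_2,X_2] = ((0.8)·(0.8) + (-2.2)·(-2.2) + (0.8)·(0.8) + (2.8)·(2.8) + (-2.2)·(-2.2)) / 4 = 18.8/4 = 4.7
  S = [[4.8, -1.4],
 [-1.4, 4.7]].

Step 3 — invert S. det(S) = 4.8·4.7 - (-1.4)² = 20.6.
  S^{-1} = (1/det) · [[d, -b], [-b, a]] = [[0.2282, 0.068],
 [0.068, 0.233]].

Step 4 — quadratic form (x̄ - mu_0)^T · S^{-1} · (x̄ - mu_0):
  S^{-1} · (x̄ - mu_0) = (-0.6942, 0.0485),
  (x̄ - mu_0)^T · [...] = (-3.4)·(-0.6942) + (1.2)·(0.0485) = 2.4184.

Step 5 — scale by n: T² = 5 · 2.4184 = 12.0922.

T² ≈ 12.0922


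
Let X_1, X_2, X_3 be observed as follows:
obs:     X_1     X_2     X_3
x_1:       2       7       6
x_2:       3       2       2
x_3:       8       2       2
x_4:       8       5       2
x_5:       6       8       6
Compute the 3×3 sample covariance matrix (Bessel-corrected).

Step 1 — column means:
  mean(X_1) = (2 + 3 + 8 + 8 + 6) / 5 = 27/5 = 5.4
  mean(X_2) = (7 + 2 + 2 + 5 + 8) / 5 = 24/5 = 4.8
  mean(X_3) = (6 + 2 + 2 + 2 + 6) / 5 = 18/5 = 3.6

Step 2 — sample covariance S[i,j] = (1/(n-1)) · Σ_k (x_{k,i} - mean_i) · (x_{k,j} - mean_j), with n-1 = 4.
  S[X_1,X_1] = ((-3.4)·(-3.4) + (-2.4)·(-2.4) + (2.6)·(2.6) + (2.6)·(2.6) + (0.6)·(0.6)) / 4 = 31.2/4 = 7.8
  S[X_1,X_2] = ((-3.4)·(2.2) + (-2.4)·(-2.8) + (2.6)·(-2.8) + (2.6)·(0.2) + (0.6)·(3.2)) / 4 = -5.6/4 = -1.4
  S[X_1,X_3] = ((-3.4)·(2.4) + (-2.4)·(-1.6) + (2.6)·(-1.6) + (2.6)·(-1.6) + (0.6)·(2.4)) / 4 = -11.2/4 = -2.8
  S[X_2,X_2] = ((2.2)·(2.2) + (-2.8)·(-2.8) + (-2.8)·(-2.8) + (0.2)·(0.2) + (3.2)·(3.2)) / 4 = 30.8/4 = 7.7
  S[X_2,X_3] = ((2.2)·(2.4) + (-2.8)·(-1.6) + (-2.8)·(-1.6) + (0.2)·(-1.6) + (3.2)·(2.4)) / 4 = 21.6/4 = 5.4
  S[X_3,X_3] = ((2.4)·(2.4) + (-1.6)·(-1.6) + (-1.6)·(-1.6) + (-1.6)·(-1.6) + (2.4)·(2.4)) / 4 = 19.2/4 = 4.8

S is symmetric (S[j,i] = S[i,j]). Assembling:

S = [[7.8, -1.4, -2.8],
 [-1.4, 7.7, 5.4],
 [-2.8, 5.4, 4.8]]


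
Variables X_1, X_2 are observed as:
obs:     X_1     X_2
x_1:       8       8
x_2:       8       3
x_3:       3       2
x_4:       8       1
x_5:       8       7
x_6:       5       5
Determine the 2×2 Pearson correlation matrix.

Step 1 — column means:
  mean(X_1) = (8 + 8 + 3 + 8 + 8 + 5) / 6 = 40/6 = 6.6667
  mean(X_2) = (8 + 3 + 2 + 1 + 7 + 5) / 6 = 26/6 = 4.3333

Step 2 — sample variances and covariances s[i,j] = (1/(n-1)) · Σ_k (x_{k,i} - mean_i) · (x_{k,j} - mean_j), with n-1 = 5:
  s[X_1,X_1] = ((1.3333)·(1.3333) + (1.3333)·(1.3333) + (-3.6667)·(-3.6667) + (1.3333)·(1.3333) + (1.3333)·(1.3333) + (-1.6667)·(-1.6667)) / 5 = 23.3333/5 = 4.6667
  s[X_1,X_2] = ((1.3333)·(3.6667) + (1.3333)·(-1.3333) + (-3.6667)·(-2.3333) + (1.3333)·(-3.3333) + (1.3333)·(2.6667) + (-1.6667)·(0.6667)) / 5 = 9.6667/5 = 1.9333
  s[X_2,X_2] = ((3.6667)·(3.6667) + (-1.3333)·(-1.3333) + (-2.3333)·(-2.3333) + (-3.3333)·(-3.3333) + (2.6667)·(2.6667) + (0.6667)·(0.6667)) / 5 = 39.3333/5 = 7.8667
  Sample standard deviations s_i = √(s[i,i]):
  s(X_1) = √(4.6667) = 2.1602
  s(X_2) = √(7.8667) = 2.8048

Step 3 — r_{ij} = s_{ij} / (s_i · s_j):
  r[X_1,X_1] = 1 (diagonal).
  r[X_1,X_2] = 1.9333 / (2.1602 · 2.8048) = 1.9333 / 6.059 = 0.3191
  r[X_2,X_2] = 1 (diagonal).

R is symmetric with unit diagonal. Assembling:

R = [[1, 0.3191],
 [0.3191, 1]]


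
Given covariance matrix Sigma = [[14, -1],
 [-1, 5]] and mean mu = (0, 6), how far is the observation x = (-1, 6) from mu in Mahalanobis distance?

Step 1 — centre the observation: (x - mu) = (-1, 0).

Step 2 — invert Sigma. det(Sigma) = 14·5 - (-1)² = 69.
  Sigma^{-1} = (1/det) · [[d, -b], [-b, a]] = [[0.0725, 0.0145],
 [0.0145, 0.2029]].

Step 3 — form the quadratic (x - mu)^T · Sigma^{-1} · (x - mu):
  Sigma^{-1} · (x - mu) = (-0.0725, -0.0145).
  (x - mu)^T · [Sigma^{-1} · (x - mu)] = (-1)·(-0.0725) + (0)·(-0.0145) = 0.0725.

Step 4 — take square root: d = √(0.0725) ≈ 0.2692.

d(x, mu) = √(0.0725) ≈ 0.2692


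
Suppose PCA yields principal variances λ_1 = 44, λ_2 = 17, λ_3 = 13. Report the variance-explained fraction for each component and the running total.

Step 1 — total variance = trace(Sigma) = Σ λ_i = 44 + 17 + 13 = 74.

Step 2 — fraction explained by component i = λ_i / Σ λ:
  PC1: 44/74 = 0.5946
  PC2: 17/74 = 0.2297
  PC3: 13/74 = 0.1757

Step 3 — cumulative fraction after k components = (λ_1 + ... + λ_k) / Σ λ:
  k = 1: 44/74 = 0.5946
  k = 2: (44 + 17)/74 = 61/74 = 0.8243
  k = 3: (44 + 17 + 13)/74 = 74/74 = 1

Summary (fraction, with percent):

explained: PC1 0.5946 (59.46%), PC2 0.2297 (22.97%), PC3 0.1757 (17.57%);  cumulative: 0.5946, 0.8243, 1


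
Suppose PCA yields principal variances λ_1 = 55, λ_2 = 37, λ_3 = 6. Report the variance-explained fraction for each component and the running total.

Step 1 — total variance = trace(Sigma) = Σ λ_i = 55 + 37 + 6 = 98.

Step 2 — fraction explained by component i = λ_i / Σ λ:
  PC1: 55/98 = 0.5612
  PC2: 37/98 = 0.3776
  PC3: 6/98 = 0.0612

Step 3 — cumulative fraction after k components = (λ_1 + ... + λ_k) / Σ λ:
  k = 1: 55/98 = 0.5612
  k = 2: (55 + 37)/98 = 92/98 = 0.9388
  k = 3: (55 + 37 + 6)/98 = 98/98 = 1

Summary (fraction, with percent):

explained: PC1 0.5612 (56.12%), PC2 0.3776 (37.76%), PC3 0.0612 (6.12%);  cumulative: 0.5612, 0.9388, 1


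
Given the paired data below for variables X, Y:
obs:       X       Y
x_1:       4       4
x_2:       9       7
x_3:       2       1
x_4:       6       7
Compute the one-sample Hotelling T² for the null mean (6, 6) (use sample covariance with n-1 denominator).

Step 1 — sample mean vector:
  mean(X) = (4 + 9 + 2 + 6) / 4 = 21/4 = 5.25
  mean(Y) = (4 + 7 + 1 + 7) / 4 = 19/4 = 4.75
  x̄ = (5.25, 4.75),  deviation x̄ - mu_0 = (5.25, 4.75) - (6, 6) = (-0.75, -1.25).

Step 2 — sample covariance matrix, S[i,j] = (1/(n-1)) · Σ_k (x_{k,i} - mean_i) · (x_{k,j} - mean_j), divisor n-1 = 3:
  S[X,X] = ((-1.25)·(-1.25) + (3.75)·(3.75) + (-3.25)·(-3.25) + (0.75)·(0.75)) / 3 = 26.75/3 = 8.9167
  S[X,Y] = ((-1.25)·(-0.75) + (3.75)·(2.25) + (-3.25)·(-3.75) + (0.75)·(2.25)) / 3 = 23.25/3 = 7.75
  S[Y,Y] = ((-0.75)·(-0.75) + (2.25)·(2.25) + (-3.75)·(-3.75) + (2.25)·(2.25)) / 3 = 24.75/3 = 8.25
  S = [[8.9167, 7.75],
 [7.75, 8.25]].

Step 3 — invert S. det(S) = 8.9167·8.25 - (7.75)² = 13.5.
  S^{-1} = (1/det) · [[d, -b], [-b, a]] = [[0.6111, -0.5741],
 [-0.5741, 0.6605]].

Step 4 — quadratic form (x̄ - mu_0)^T · S^{-1} · (x̄ - mu_0):
  S^{-1} · (x̄ - mu_0) = (0.2593, -0.3951),
  (x̄ - mu_0)^T · [...] = (-0.75)·(0.2593) + (-1.25)·(-0.3951) = 0.2994.

Step 5 — scale by n: T² = 4 · 0.2994 = 1.1975.

T² ≈ 1.1975


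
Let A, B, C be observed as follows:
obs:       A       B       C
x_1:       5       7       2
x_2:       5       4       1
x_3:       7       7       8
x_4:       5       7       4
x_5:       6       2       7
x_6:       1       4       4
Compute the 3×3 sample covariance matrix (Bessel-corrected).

Step 1 — column means:
  mean(A) = (5 + 5 + 7 + 5 + 6 + 1) / 6 = 29/6 = 4.8333
  mean(B) = (7 + 4 + 7 + 7 + 2 + 4) / 6 = 31/6 = 5.1667
  mean(C) = (2 + 1 + 8 + 4 + 7 + 4) / 6 = 26/6 = 4.3333

Step 2 — sample covariance S[i,j] = (1/(n-1)) · Σ_k (x_{k,i} - mean_i) · (x_{k,j} - mean_j), with n-1 = 5.
  S[A,A] = ((0.1667)·(0.1667) + (0.1667)·(0.1667) + (2.1667)·(2.1667) + (0.1667)·(0.1667) + (1.1667)·(1.1667) + (-3.8333)·(-3.8333)) / 5 = 20.8333/5 = 4.1667
  S[A,B] = ((0.1667)·(1.8333) + (0.1667)·(-1.1667) + (2.1667)·(1.8333) + (0.1667)·(1.8333) + (1.1667)·(-3.1667) + (-3.8333)·(-1.1667)) / 5 = 5.1667/5 = 1.0333
  S[A,C] = ((0.1667)·(-2.3333) + (0.1667)·(-3.3333) + (2.1667)·(3.6667) + (0.1667)·(-0.3333) + (1.1667)·(2.6667) + (-3.8333)·(-0.3333)) / 5 = 11.3333/5 = 2.2667
  S[B,B] = ((1.8333)·(1.8333) + (-1.1667)·(-1.1667) + (1.8333)·(1.8333) + (1.8333)·(1.8333) + (-3.1667)·(-3.1667) + (-1.1667)·(-1.1667)) / 5 = 22.8333/5 = 4.5667
  S[B,C] = ((1.8333)·(-2.3333) + (-1.1667)·(-3.3333) + (1.8333)·(3.6667) + (1.8333)·(-0.3333) + (-3.1667)·(2.6667) + (-1.1667)·(-0.3333)) / 5 = -2.3333/5 = -0.4667
  S[C,C] = ((-2.3333)·(-2.3333) + (-3.3333)·(-3.3333) + (3.6667)·(3.6667) + (-0.3333)·(-0.3333) + (2.6667)·(2.6667) + (-0.3333)·(-0.3333)) / 5 = 37.3333/5 = 7.4667

S is symmetric (S[j,i] = S[i,j]). Assembling:

S = [[4.1667, 1.0333, 2.2667],
 [1.0333, 4.5667, -0.4667],
 [2.2667, -0.4667, 7.4667]]


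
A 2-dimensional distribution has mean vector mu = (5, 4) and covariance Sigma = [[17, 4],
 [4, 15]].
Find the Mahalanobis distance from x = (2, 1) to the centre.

Step 1 — centre the observation: (x - mu) = (-3, -3).

Step 2 — invert Sigma. det(Sigma) = 17·15 - (4)² = 239.
  Sigma^{-1} = (1/det) · [[d, -b], [-b, a]] = [[0.0628, -0.0167],
 [-0.0167, 0.0711]].

Step 3 — form the quadratic (x - mu)^T · Sigma^{-1} · (x - mu):
  Sigma^{-1} · (x - mu) = (-0.1381, -0.1632).
  (x - mu)^T · [Sigma^{-1} · (x - mu)] = (-3)·(-0.1381) + (-3)·(-0.1632) = 0.9038.

Step 4 — take square root: d = √(0.9038) ≈ 0.9507.

d(x, mu) = √(0.9038) ≈ 0.9507


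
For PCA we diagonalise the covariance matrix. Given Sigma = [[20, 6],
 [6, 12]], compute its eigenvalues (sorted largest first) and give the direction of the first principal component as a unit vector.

Step 1 — characteristic polynomial of 2×2 Sigma:
  det(Sigma - λI) = λ² - trace · λ + det = 0.
  trace = 20 + 12 = 32, det = 20·12 - (6)² = 204.
Step 2 — discriminant:
  Δ = trace² - 4·det = 1024 - 816 = 208.
Step 3 — eigenvalues:
  λ = (trace ± √Δ)/2 = (32 ± 14.4222)/2,
  λ_1 = 23.2111,  λ_2 = 8.7889.

Step 4 — unit eigenvector for λ_1: solve (Sigma - λ_1 I)v = 0. First row:
  (20 - 23.2111)·v_x + (6)·v_y = 0, i.e. (-3.2111)·v_x + (6)·v_y = 0,
  so v ∝ (b, λ_1 - a) = (6, 3.2111) = u.
  ||u|| = √((6)² + (3.2111)²) = √(46.3112) ≈ 6.8052,
  v_1 = u/||u|| ≈ (0.8817, 0.4719) (||v_1|| = 1).

λ_1 = 23.2111,  λ_2 = 8.7889;  v_1 ≈ (0.8817, 0.4719)


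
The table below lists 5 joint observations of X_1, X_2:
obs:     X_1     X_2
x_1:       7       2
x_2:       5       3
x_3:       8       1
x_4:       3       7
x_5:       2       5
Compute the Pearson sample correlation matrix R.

Step 1 — column means:
  mean(X_1) = (7 + 5 + 8 + 3 + 2) / 5 = 25/5 = 5
  mean(X_2) = (2 + 3 + 1 + 7 + 5) / 5 = 18/5 = 3.6

Step 2 — sample variances and covariances s[i,j] = (1/(n-1)) · Σ_k (x_{k,i} - mean_i) · (x_{k,j} - mean_j), with n-1 = 4:
  s[X_1,X_1] = ((2)·(2) + (0)·(0) + (3)·(3) + (-2)·(-2) + (-3)·(-3)) / 4 = 26/4 = 6.5
  s[X_1,X_2] = ((2)·(-1.6) + (0)·(-0.6) + (3)·(-2.6) + (-2)·(3.4) + (-3)·(1.4)) / 4 = -22/4 = -5.5
  s[X_2,X_2] = ((-1.6)·(-1.6) + (-0.6)·(-0.6) + (-2.6)·(-2.6) + (3.4)·(3.4) + (1.4)·(1.4)) / 4 = 23.2/4 = 5.8
  Sample standard deviations s_i = √(s[i,i]):
  s(X_1) = √(6.5) = 2.5495
  s(X_2) = √(5.8) = 2.4083

Step 3 — r_{ij} = s_{ij} / (s_i · s_j):
  r[X_1,X_1] = 1 (diagonal).
  r[X_1,X_2] = -5.5 / (2.5495 · 2.4083) = -5.5 / 6.14 = -0.8958
  r[X_2,X_2] = 1 (diagonal).

R is symmetric with unit diagonal. Assembling:

R = [[1, -0.8958],
 [-0.8958, 1]]


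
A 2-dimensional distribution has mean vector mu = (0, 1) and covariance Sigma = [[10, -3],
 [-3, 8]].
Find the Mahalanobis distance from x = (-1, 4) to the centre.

Step 1 — centre the observation: (x - mu) = (-1, 3).

Step 2 — invert Sigma. det(Sigma) = 10·8 - (-3)² = 71.
  Sigma^{-1} = (1/det) · [[d, -b], [-b, a]] = [[0.1127, 0.0423],
 [0.0423, 0.1408]].

Step 3 — form the quadratic (x - mu)^T · Sigma^{-1} · (x - mu):
  Sigma^{-1} · (x - mu) = (0.0141, 0.3803).
  (x - mu)^T · [Sigma^{-1} · (x - mu)] = (-1)·(0.0141) + (3)·(0.3803) = 1.1268.

Step 4 — take square root: d = √(1.1268) ≈ 1.0615.

d(x, mu) = √(1.1268) ≈ 1.0615


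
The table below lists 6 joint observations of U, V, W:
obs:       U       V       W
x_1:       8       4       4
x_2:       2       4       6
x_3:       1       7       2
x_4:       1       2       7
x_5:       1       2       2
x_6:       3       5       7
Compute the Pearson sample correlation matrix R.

Step 1 — column means:
  mean(U) = (8 + 2 + 1 + 1 + 1 + 3) / 6 = 16/6 = 2.6667
  mean(V) = (4 + 4 + 7 + 2 + 2 + 5) / 6 = 24/6 = 4
  mean(W) = (4 + 6 + 2 + 7 + 2 + 7) / 6 = 28/6 = 4.6667

Step 2 — sample variances and covariances s[i,j] = (1/(n-1)) · Σ_k (x_{k,i} - mean_i) · (x_{k,j} - mean_j), with n-1 = 5:
  s[U,U] = ((5.3333)·(5.3333) + (-0.6667)·(-0.6667) + (-1.6667)·(-1.6667) + (-1.6667)·(-1.6667) + (-1.6667)·(-1.6667) + (0.3333)·(0.3333)) / 5 = 37.3333/5 = 7.4667
  s[U,V] = ((5.3333)·(0) + (-0.6667)·(0) + (-1.6667)·(3) + (-1.6667)·(-2) + (-1.6667)·(-2) + (0.3333)·(1)) / 5 = 2/5 = 0.4
  s[U,W] = ((5.3333)·(-0.6667) + (-0.6667)·(1.3333) + (-1.6667)·(-2.6667) + (-1.6667)·(2.3333) + (-1.6667)·(-2.6667) + (0.3333)·(2.3333)) / 5 = 1.3333/5 = 0.2667
  s[V,V] = ((0)·(0) + (0)·(0) + (3)·(3) + (-2)·(-2) + (-2)·(-2) + (1)·(1)) / 5 = 18/5 = 3.6
  s[V,W] = ((0)·(-0.6667) + (0)·(1.3333) + (3)·(-2.6667) + (-2)·(2.3333) + (-2)·(-2.6667) + (1)·(2.3333)) / 5 = -5/5 = -1
  s[W,W] = ((-0.6667)·(-0.6667) + (1.3333)·(1.3333) + (-2.6667)·(-2.6667) + (2.3333)·(2.3333) + (-2.6667)·(-2.6667) + (2.3333)·(2.3333)) / 5 = 27.3333/5 = 5.4667
  Sample standard deviations s_i = √(s[i,i]):
  s(U) = √(7.4667) = 2.7325
  s(V) = √(3.6) = 1.8974
  s(W) = √(5.4667) = 2.3381

Step 3 — r_{ij} = s_{ij} / (s_i · s_j):
  r[U,U] = 1 (diagonal).
  r[U,V] = 0.4 / (2.7325 · 1.8974) = 0.4 / 5.1846 = 0.0772
  r[U,W] = 0.2667 / (2.7325 · 2.3381) = 0.2667 / 6.3889 = 0.0417
  r[V,V] = 1 (diagonal).
  r[V,W] = -1 / (1.8974 · 2.3381) = -1 / 4.4362 = -0.2254
  r[W,W] = 1 (diagonal).

R is symmetric with unit diagonal. Assembling:

R = [[1, 0.0772, 0.0417],
 [0.0772, 1, -0.2254],
 [0.0417, -0.2254, 1]]


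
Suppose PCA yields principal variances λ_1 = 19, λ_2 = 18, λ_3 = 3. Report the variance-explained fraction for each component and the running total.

Step 1 — total variance = trace(Sigma) = Σ λ_i = 19 + 18 + 3 = 40.

Step 2 — fraction explained by component i = λ_i / Σ λ:
  PC1: 19/40 = 0.475
  PC2: 18/40 = 0.45
  PC3: 3/40 = 0.075

Step 3 — cumulative fraction after k components = (λ_1 + ... + λ_k) / Σ λ:
  k = 1: 19/40 = 0.475
  k = 2: (19 + 18)/40 = 37/40 = 0.925
  k = 3: (19 + 18 + 3)/40 = 40/40 = 1

Summary (fraction, with percent):

explained: PC1 0.475 (47.5%), PC2 0.45 (45%), PC3 0.075 (7.5%);  cumulative: 0.475, 0.925, 1


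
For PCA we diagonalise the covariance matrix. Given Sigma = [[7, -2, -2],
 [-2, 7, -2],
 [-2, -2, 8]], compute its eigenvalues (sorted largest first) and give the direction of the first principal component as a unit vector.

Step 1 — characteristic polynomial p(λ) = det(λI - Sigma) = λ³ - tr·λ² + c_1·λ - det, where tr = trace, c_1 = sum of the principal 2×2 minors, det = det(Sigma):
  tr = 7 + 7 + 8 = 22,
  c_1 = (7·7 - (-2)²) + (7·8 - (-2)²) + (7·8 - (-2)²) = 45 + 52 + 52 = 149,
  det = 7·(7·8 - (-2)²) - (-2)·((-2)·8 - (-2)·(-2)) + (-2)·((-2)·(-2) - 7·(-2)) = 7·(52) - (-2)·(-20) + (-2)·(18) = 288.
  So p(λ) = λ³ - 22λ² + 149λ - 288.
Step 2 — look for an integer root (rational root theorem: any rational root is an integer divisor of 288). Testing λ = 9:
  p(9) = 729 - 1782 + 1341 - 288 = 0  ✓
  Dividing out (λ - 9): p(λ) = (λ - 9)(λ² - 13λ + 32).
Step 3 — remaining eigenvalues from the quadratic λ² - 13λ + 32 = 0:
  Δ = 13² - 4·32 = 169 - 128 = 41,  λ = (13 ± √41)/2 = (13 ± 6.4031)/2 ≈ 9.7016 or 3.2984.
  Sorted: λ_1 = 9.7016,  λ_2 = 9,  λ_3 = 3.2984  (check: sum = 22 = tr ✓).

Step 4 — unit eigenvector for λ_1 ≈ 9.7016: v spans the null space of (Sigma - λ_1 I), whose rows are
  r_1 = (-2.7016, -2, -2),  r_2 = (-2, -2.7016, -2),  r_3 = (-2, -2, -1.7016).
  v is orthogonal to every row, so take v ∝ r_1 × r_2 = ((-2)·(-2) - (-2)·(-2.7016), (-2)·(-2) - (-2.7016)·(-2), (-2.7016)·(-2.7016) - (-2)·(-2)) ≈ (-1.4031, -1.4031, 3.2984).
  Rescale (multiply by -1 so the first nonzero entry is positive): u = (1.4031, 1.4031, -3.2984).
  ||u|| = √((1.4031)² + (1.4031)² + (-3.2984)²) = √(14.8172) ≈ 3.8493,  v_1 = u/||u|| ≈ (0.3645, 0.3645, -0.8569) (||v_1|| = 1).

λ_1 = 9.7016,  λ_2 = 9,  λ_3 = 3.2984;  v_1 ≈ (0.3645, 0.3645, -0.8569)


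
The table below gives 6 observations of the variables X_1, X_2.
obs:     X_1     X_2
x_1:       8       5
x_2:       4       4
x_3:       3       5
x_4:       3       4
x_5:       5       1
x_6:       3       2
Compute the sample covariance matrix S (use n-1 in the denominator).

Step 1 — column means:
  mean(X_1) = (8 + 4 + 3 + 3 + 5 + 3) / 6 = 26/6 = 4.3333
  mean(X_2) = (5 + 4 + 5 + 4 + 1 + 2) / 6 = 21/6 = 3.5

Step 2 — sample covariance S[i,j] = (1/(n-1)) · Σ_k (x_{k,i} - mean_i) · (x_{k,j} - mean_j), with n-1 = 5.
  S[X_1,X_1] = ((3.6667)·(3.6667) + (-0.3333)·(-0.3333) + (-1.3333)·(-1.3333) + (-1.3333)·(-1.3333) + (0.6667)·(0.6667) + (-1.3333)·(-1.3333)) / 5 = 19.3333/5 = 3.8667
  S[X_1,X_2] = ((3.6667)·(1.5) + (-0.3333)·(0.5) + (-1.3333)·(1.5) + (-1.3333)·(0.5) + (0.6667)·(-2.5) + (-1.3333)·(-1.5)) / 5 = 3/5 = 0.6
  S[X_2,X_2] = ((1.5)·(1.5) + (0.5)·(0.5) + (1.5)·(1.5) + (0.5)·(0.5) + (-2.5)·(-2.5) + (-1.5)·(-1.5)) / 5 = 13.5/5 = 2.7

S is symmetric (S[j,i] = S[i,j]). Assembling:

S = [[3.8667, 0.6],
 [0.6, 2.7]]


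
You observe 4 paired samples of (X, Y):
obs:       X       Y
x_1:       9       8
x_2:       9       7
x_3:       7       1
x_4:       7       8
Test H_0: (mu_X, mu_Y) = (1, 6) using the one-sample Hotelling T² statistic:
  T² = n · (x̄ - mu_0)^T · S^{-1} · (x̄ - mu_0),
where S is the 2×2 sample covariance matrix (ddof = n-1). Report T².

Step 1 — sample mean vector:
  mean(X) = (9 + 9 + 7 + 7) / 4 = 32/4 = 8
  mean(Y) = (8 + 7 + 1 + 8) / 4 = 24/4 = 6
  x̄ = (8, 6),  deviation x̄ - mu_0 = (8, 6) - (1, 6) = (7, 0).

Step 2 — sample covariance matrix, S[i,j] = (1/(n-1)) · Σ_k (x_{k,i} - mean_i) · (x_{k,j} - mean_j), divisor n-1 = 3:
  S[X,X] = ((1)·(1) + (1)·(1) + (-1)·(-1) + (-1)·(-1)) / 3 = 4/3 = 1.3333
  S[X,Y] = ((1)·(2) + (1)·(1) + (-1)·(-5) + (-1)·(2)) / 3 = 6/3 = 2
  S[Y,Y] = ((2)·(2) + (1)·(1) + (-5)·(-5) + (2)·(2)) / 3 = 34/3 = 11.3333
  S = [[1.3333, 2],
 [2, 11.3333]].

Step 3 — invert S. det(S) = 1.3333·11.3333 - (2)² = 11.1111.
  S^{-1} = (1/det) · [[d, -b], [-b, a]] = [[1.02, -0.18],
 [-0.18, 0.12]].

Step 4 — quadratic form (x̄ - mu_0)^T · S^{-1} · (x̄ - mu_0):
  S^{-1} · (x̄ - mu_0) = (7.14, -1.26),
  (x̄ - mu_0)^T · [...] = (7)·(7.14) + (0)·(-1.26) = 49.98.

Step 5 — scale by n: T² = 4 · 49.98 = 199.92.

T² ≈ 199.92
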